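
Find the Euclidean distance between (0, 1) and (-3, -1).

√(Σ(x_i - y_i)²) = √((0 - (-3))² + (1 - (-1))²)
= √(3² + 2²) = √(9 + 4) = √13 ≈ 3.6056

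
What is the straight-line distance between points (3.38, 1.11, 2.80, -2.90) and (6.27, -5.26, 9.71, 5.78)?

√(Σ(x_i - y_i)²) = √((3.38 - 6.27)² + (1.11 - (-5.26))² + (2.8 - 9.71)² + (-2.9 - 5.78)²)
= √((-2.89)² + 6.37² + (-6.91)² + (-8.68)²) = √(8.3521 + 40.5769 + 47.7481 + 75.3424) = √172.0195 ≈ 13.1156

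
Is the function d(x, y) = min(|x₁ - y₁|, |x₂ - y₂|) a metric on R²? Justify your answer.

No. d fails identity of indiscernibles: take x = (-4, 0) and y = (-4, 6). Then d(x,y) = min(|-4 - (-4)|, |0 - 6|) = min(0, 6) = 0, yet x ≠ y.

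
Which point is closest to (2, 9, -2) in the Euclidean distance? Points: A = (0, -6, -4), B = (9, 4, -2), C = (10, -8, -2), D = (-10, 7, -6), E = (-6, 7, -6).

Distances: d(A) ≈ 15.2643, d(B) ≈ 8.6023, d(C) ≈ 18.7883, d(D) ≈ 12.8062, d(E) ≈ 9.1652. Nearest: B = (9, 4, -2) with distance 8.6023.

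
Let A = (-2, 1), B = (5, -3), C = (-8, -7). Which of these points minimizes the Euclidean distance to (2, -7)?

Distances: d(A) ≈ 8.9443, d(B) = 5, d(C) = 10. Nearest: B = (5, -3) with distance 5.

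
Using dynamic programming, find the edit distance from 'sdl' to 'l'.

Let D[i][j] be the edit distance between the first i characters of 'sdl' and the first j characters of 'l', with D[i][0] = i, D[0][j] = j, and D[i][j] = D[i-1][j-1] if the characters match, else 1 + min(D[i-1][j], D[i][j-1], D[i-1][j-1]). Filling the table (rows: prefixes of 'sdl', columns: prefixes of 'l'):
     ε  l
  ε  0  1
  s  1  1
  d  2  2
  l  3  2
The bottom-right entry gives D[3][1] = 2, so no sequence of fewer than 2 edits works. Backtracking through the table gives one optimal edit sequence (2 edits):
  sdl → dl (del s @1)
  dl → l (del d @1)
Edit distance = 2.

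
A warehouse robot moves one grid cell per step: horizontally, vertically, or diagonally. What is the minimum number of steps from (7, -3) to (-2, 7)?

max(|x_i - y_i|) = max(|7 - (-2)|, |-3 - 7|) = max(9, 10) = 10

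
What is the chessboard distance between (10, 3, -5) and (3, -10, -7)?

max(|x_i - y_i|) = max(|10 - 3|, |3 - (-10)|, |-5 - (-7)|) = max(7, 13, 2) = 13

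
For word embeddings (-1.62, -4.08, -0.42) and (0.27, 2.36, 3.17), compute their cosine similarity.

With u = (-1.62, -4.08, -0.42), v = (0.27, 2.36, 3.17):
u·v = (-1.62)·0.27 + (-4.08)·2.36 + (-0.42)·3.17 = (-0.4374) + (-9.6288) + (-1.3314) = -11.3976.
|u| = √((-1.62)² + (-4.08)² + (-0.42)²) = √(2.6244 + 16.6464 + 0.1764) = √19.4472, |v| = √(0.27² + 2.36² + 3.17²) = √(0.0729 + 5.5696 + 10.0489) = √15.6914.
cos θ = (u·v)/(|u||v|) = -11.3976/(√19.4472·√15.6914) ≈ -0.6525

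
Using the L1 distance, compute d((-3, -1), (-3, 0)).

Σ|x_i - y_i| = |-3 - (-3)| + |-1 - 0| = 0 + 1 = 1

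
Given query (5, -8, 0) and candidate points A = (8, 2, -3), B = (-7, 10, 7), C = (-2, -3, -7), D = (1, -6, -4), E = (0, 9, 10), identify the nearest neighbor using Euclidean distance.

Distances: d(A) ≈ 10.8628, d(B) ≈ 22.7376, d(C) ≈ 11.0905, d(D) = 6, d(E) ≈ 20.347. Nearest: D = (1, -6, -4) with distance 6.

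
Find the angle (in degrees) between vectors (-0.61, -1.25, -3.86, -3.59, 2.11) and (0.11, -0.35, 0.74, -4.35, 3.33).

With u = (-0.61, -1.25, -3.86, -3.59, 2.11), v = (0.11, -0.35, 0.74, -4.35, 3.33):
u·v = (-0.61)·0.11 + (-1.25)·(-0.35) + (-3.86)·0.74 + (-3.59)·(-4.35) + 2.11·3.33 = (-0.0671) + 0.4375 + (-2.8564) + 15.6165 + 7.0263 = 20.1568.
|u| = √((-0.61)² + (-1.25)² + (-3.86)² + (-3.59)² + 2.11²) = √(0.3721 + 1.5625 + 14.8996 + 12.8881 + 4.4521) = √34.1744, |v| = √(0.11² + (-0.35)² + 0.74² + (-4.35)² + 3.33²) = √(0.0121 + 0.1225 + 0.5476 + 18.9225 + 11.0889) = √30.6936.
cos θ = (u·v)/(|u||v|) = 20.1568/(√34.1744·√30.6936) ≈ 0.622368
θ = arccos(0.622368) ≈ 51.51°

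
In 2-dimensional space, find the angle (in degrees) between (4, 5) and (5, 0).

With u = (4, 5), v = (5, 0):
u·v = 4·5 + 5·0 = 20 + 0 = 20.
|u| = √(4² + 5²) = √41, |v| = √(5² + 0²) = √25, so |u||v| = √(41·25) = √1025.
cos θ = (u·v)/(|u||v|) = 20/√1025 ≈ 0.624695
θ = arccos(0.624695) ≈ 51.34°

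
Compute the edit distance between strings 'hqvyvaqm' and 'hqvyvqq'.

Let D[i][j] be the edit distance between the first i characters of 'hqvyvaqm' and the first j characters of 'hqvyvqq', with D[i][0] = i, D[0][j] = j, and D[i][j] = D[i-1][j-1] if the characters match, else 1 + min(D[i-1][j], D[i][j-1], D[i-1][j-1]). Filling the table (rows: prefixes of 'hqvyvaqm', columns: prefixes of 'hqvyvqq'):
     ε  h  q  v  y  v  q  q
  ε  0  1  2  3  4  5  6  7
  h  1  0  1  2  3  4  5  6
  q  2  1  0  1  2  3  4  5
  v  3  2  1  0  1  2  3  4
  y  4  3  2  1  0  1  2  3
  v  5  4  3  2  1  0  1  2
  a  6  5  4  3  2  1  1  2
  q  7  6  5  4  3  2  1  1
  m  8  7  6  5  4  3  2  2
The bottom-right entry gives D[8][7] = 2, so no sequence of fewer than 2 edits works. Backtracking through the table gives one optimal edit sequence (2 edits):
  hqvyvaqm → hqvyvqm (del a @6)
  hqvyvqm → hqvyvqq (sub m→q @7)
Edit distance = 2.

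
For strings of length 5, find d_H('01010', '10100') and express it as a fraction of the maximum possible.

Differing positions: 1, 2, 3, 4. Hamming distance = 4. The maximum possible Hamming distance for length-5 strings is 5, so d_H/5 = 4/5 = 0.8.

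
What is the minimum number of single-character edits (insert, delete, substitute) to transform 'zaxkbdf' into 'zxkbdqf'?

Let D[i][j] be the edit distance between the first i characters of 'zaxkbdf' and the first j characters of 'zxkbdqf', with D[i][0] = i, D[0][j] = j, and D[i][j] = D[i-1][j-1] if the characters match, else 1 + min(D[i-1][j], D[i][j-1], D[i-1][j-1]). Filling the table (rows: prefixes of 'zaxkbdf', columns: prefixes of 'zxkbdqf'):
     ε  z  x  k  b  d  q  f
  ε  0  1  2  3  4  5  6  7
  z  1  0  1  2  3  4  5  6
  a  2  1  1  2  3  4  5  6
  x  3  2  1  2  3  4  5  6
  k  4  3  2  1  2  3  4  5
  b  5  4  3  2  1  2  3  4
  d  6  5  4  3  2  1  2  3
  f  7  6  5  4  3  2  2  2
The bottom-right entry gives D[7][7] = 2, so no sequence of fewer than 2 edits works. Backtracking through the table gives one optimal edit sequence (2 edits):
  zaxkbdf → zxkbdf (del a @2)
  zxkbdf → zxkbdqf (ins q @6)
Edit distance = 2.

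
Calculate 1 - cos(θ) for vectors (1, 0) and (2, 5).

With u = (1, 0), v = (2, 5):
u·v = 1·2 + 0·5 = 2 + 0 = 2.
|u| = √(1² + 0²) = √1, |v| = √(2² + 5²) = √29, so |u||v| = √(1·29) = √29.
cos θ = (u·v)/(|u||v|) = 2/√29 ≈ 0.3714
Cosine distance = 1 - cos θ ≈ 1 - 0.3714 = 0.6286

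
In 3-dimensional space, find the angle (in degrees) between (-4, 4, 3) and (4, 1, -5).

With u = (-4, 4, 3), v = (4, 1, -5):
u·v = (-4)·4 + 4·1 + 3·(-5) = (-16) + 4 + (-15) = -27.
|u| = √((-4)² + 4² + 3²) = √41, |v| = √(4² + 1² + (-5)²) = √42, so |u||v| = √(41·42) = √1722.
cos θ = (u·v)/(|u||v|) = -27/√1722 ≈ -0.65065
θ = arccos(-0.65065) ≈ 130.59°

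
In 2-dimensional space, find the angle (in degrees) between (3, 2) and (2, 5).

With u = (3, 2), v = (2, 5):
u·v = 3·2 + 2·5 = 6 + 10 = 16.
|u| = √(3² + 2²) = √13, |v| = √(2² + 5²) = √29, so |u||v| = √(13·29) = √377.
cos θ = (u·v)/(|u||v|) = 16/√377 ≈ 0.824042
θ = arccos(0.824042) ≈ 34.51°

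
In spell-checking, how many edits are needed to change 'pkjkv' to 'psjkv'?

Let D[i][j] be the edit distance between the first i characters of 'pkjkv' and the first j characters of 'psjkv', with D[i][0] = i, D[0][j] = j, and D[i][j] = D[i-1][j-1] if the characters match, else 1 + min(D[i-1][j], D[i][j-1], D[i-1][j-1]). Filling the table (rows: prefixes of 'pkjkv', columns: prefixes of 'psjkv'):
     ε  p  s  j  k  v
  ε  0  1  2  3  4  5
  p  1  0  1  2  3  4
  k  2  1  1  2  2  3
  j  3  2  2  1  2  3
  k  4  3  3  2  1  2
  v  5  4  4  3  2  1
The bottom-right entry gives D[5][5] = 1, so no sequence of fewer than 1 edit works. Backtracking through the table gives one optimal edit sequence (1 edit):
  pkjkv → psjkv (sub k→s @2)
Edit distance = 1.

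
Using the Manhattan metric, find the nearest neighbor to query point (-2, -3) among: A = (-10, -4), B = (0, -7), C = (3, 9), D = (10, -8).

Distances: d(A) = 9, d(B) = 6, d(C) = 17, d(D) = 17. Nearest: B = (0, -7) with distance 6.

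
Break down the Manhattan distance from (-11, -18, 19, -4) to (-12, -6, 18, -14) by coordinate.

Σ|x_i - y_i| = |-11 - (-12)| + |-18 - (-6)| + |19 - 18| + |-4 - (-14)| = 1 + 12 + 1 + 10 = 24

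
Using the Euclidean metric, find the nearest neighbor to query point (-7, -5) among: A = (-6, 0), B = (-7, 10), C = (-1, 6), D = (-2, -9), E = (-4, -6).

Distances: d(A) ≈ 5.099, d(B) = 15, d(C) ≈ 12.53, d(D) ≈ 6.4031, d(E) ≈ 3.1623. Nearest: E = (-4, -6) with distance 3.1623.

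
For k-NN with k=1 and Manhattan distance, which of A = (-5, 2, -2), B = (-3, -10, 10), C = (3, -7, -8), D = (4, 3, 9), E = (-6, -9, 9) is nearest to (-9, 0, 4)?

Distances: d(A) = 12, d(B) = 22, d(C) = 31, d(D) = 21, d(E) = 17. Nearest: A = (-5, 2, -2) with distance 12.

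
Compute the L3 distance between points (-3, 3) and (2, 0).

(Σ|x_i - y_i|^3)^(1/3) = (|-3 - 2|^3 + |3 - 0|^3)^(1/3)
= (5^3 + 3^3)^(1/3) = (125 + 27)^(1/3) = (152)^(1/3) ≈ 5.3368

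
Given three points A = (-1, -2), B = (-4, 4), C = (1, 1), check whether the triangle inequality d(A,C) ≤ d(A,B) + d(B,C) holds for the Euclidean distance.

d(A,B) = √(3² + 6²) = √45 ≈ 6.7082, d(B,C) = √(5² + 3²) = √34 ≈ 5.831, d(A,C) = √(2² + 3²) = √13 ≈ 3.6056.
d(A,C) ≈ 3.6056 ≤ 6.7082 + 5.831 = 12.5392. Triangle inequality is satisfied.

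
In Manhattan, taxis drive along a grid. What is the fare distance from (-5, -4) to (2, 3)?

Σ|x_i - y_i| = |-5 - 2| + |-4 - 3| = 7 + 7 = 14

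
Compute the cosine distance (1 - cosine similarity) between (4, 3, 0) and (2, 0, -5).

With u = (4, 3, 0), v = (2, 0, -5):
u·v = 4·2 + 3·0 + 0·(-5) = 8 + 0 + 0 = 8.
|u| = √(4² + 3² + 0²) = √25, |v| = √(2² + 0² + (-5)²) = √29, so |u||v| = √(25·29) = √725.
cos θ = (u·v)/(|u||v|) = 8/√725 ≈ 0.2971
Cosine distance = 1 - cos θ ≈ 1 - 0.2971 = 0.7029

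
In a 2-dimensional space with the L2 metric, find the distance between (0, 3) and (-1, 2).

(Σ|x_i - y_i|^2)^(1/2) = (|0 - (-1)|^2 + |3 - 2|^2)^(1/2)
= (1^2 + 1^2)^(1/2) = (1 + 1)^(1/2) = (2)^(1/2) ≈ 1.4142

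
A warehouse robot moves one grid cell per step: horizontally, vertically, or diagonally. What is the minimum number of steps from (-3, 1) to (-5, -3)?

max(|x_i - y_i|) = max(|-3 - (-5)|, |1 - (-3)|) = max(2, 4) = 4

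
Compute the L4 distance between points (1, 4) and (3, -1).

(Σ|x_i - y_i|^4)^(1/4) = (|1 - 3|^4 + |4 - (-1)|^4)^(1/4)
= (2^4 + 5^4)^(1/4) = (16 + 625)^(1/4) = (641)^(1/4) ≈ 5.0317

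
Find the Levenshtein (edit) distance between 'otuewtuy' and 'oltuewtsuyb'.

Let D[i][j] be the edit distance between the first i characters of 'otuewtuy' and the first j characters of 'oltuewtsuyb', with D[i][0] = i, D[0][j] = j, and D[i][j] = D[i-1][j-1] if the characters match, else 1 + min(D[i-1][j], D[i][j-1], D[i-1][j-1]). Filling the table (rows: prefixes of 'otuewtuy', columns: prefixes of 'oltuewtsuyb'):
     ε  o  l  t  u  e  w  t  s  u  y  b
  ε  0  1  2  3  4  5  6  7  8  9 10 11
  o  1  0  1  2  3  4  5  6  7  8  9 10
  t  2  1  1  1  2  3  4  5  6  7  8  9
  u  3  2  2  2  1  2  3  4  5  6  7  8
  e  4  3  3  3  2  1  2  3  4  5  6  7
  w  5  4  4  4  3  2  1  2  3  4  5  6
  t  6  5  5  4  4  3  2  1  2  3  4  5
  u  7  6  6  5  4  4  3  2  2  2  3  4
  y  8  7  7  6  5  5  4  3  3  3  2  3
The bottom-right entry gives D[8][11] = 3, so no sequence of fewer than 3 edits works. Backtracking through the table gives one optimal edit sequence (3 edits):
  otuewtuy → oltuewtuy (ins l @2)
  oltuewtuy → oltuewtsuy (ins s @8)
  oltuewtsuy → oltuewtsuyb (ins b @11)
Edit distance = 3.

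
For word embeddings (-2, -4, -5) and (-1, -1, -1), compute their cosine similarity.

With u = (-2, -4, -5), v = (-1, -1, -1):
u·v = (-2)·(-1) + (-4)·(-1) + (-5)·(-1) = 2 + 4 + 5 = 11.
|u| = √((-2)² + (-4)² + (-5)²) = √45, |v| = √((-1)² + (-1)² + (-1)²) = √3, so |u||v| = √(45·3) = √135.
cos θ = (u·v)/(|u||v|) = 11/√135 ≈ 0.9467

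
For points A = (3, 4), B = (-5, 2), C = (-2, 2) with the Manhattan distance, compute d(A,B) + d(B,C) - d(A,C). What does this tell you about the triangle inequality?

d(A,B) = 8 + 2 = 10, d(B,C) = 3 + 0 = 3, d(A,C) = 5 + 2 = 7.
d(A,B) + d(B,C) - d(A,C) = 10 + 3 - 7 = 13 - 7 = 6. This is ≥ 0, so the triangle inequality holds for these points.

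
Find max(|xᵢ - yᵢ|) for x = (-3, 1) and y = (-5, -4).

max(|x_i - y_i|) = max(|-3 - (-5)|, |1 - (-4)|) = max(2, 5) = 5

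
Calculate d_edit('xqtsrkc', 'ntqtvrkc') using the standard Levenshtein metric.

Let D[i][j] be the edit distance between the first i characters of 'xqtsrkc' and the first j characters of 'ntqtvrkc', with D[i][0] = i, D[0][j] = j, and D[i][j] = D[i-1][j-1] if the characters match, else 1 + min(D[i-1][j], D[i][j-1], D[i-1][j-1]). Filling the table (rows: prefixes of 'xqtsrkc', columns: prefixes of 'ntqtvrkc'):
     ε  n  t  q  t  v  r  k  c
  ε  0  1  2  3  4  5  6  7  8
  x  1  1  2  3  4  5  6  7  8
  q  2  2  2  2  3  4  5  6  7
  t  3  3  2  3  2  3  4  5  6
  s  4  4  3  3  3  3  4  5  6
  r  5  5  4  4  4  4  3  4  5
  k  6  6  5  5  5  5  4  3  4
  c  7  7  6  6  6  6  5  4  3
The bottom-right entry gives D[7][8] = 3, so no sequence of fewer than 3 edits works. Backtracking through the table gives one optimal edit sequence (3 edits):
  xqtsrkc → nxqtsrkc (ins n @1)
  nxqtsrkc → ntqtsrkc (sub x→t @2)
  ntqtsrkc → ntqtvrkc (sub s→v @5)
Edit distance = 3.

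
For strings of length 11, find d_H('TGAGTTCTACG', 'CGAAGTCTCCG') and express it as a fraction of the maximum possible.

Differing positions: 1, 4, 5, 9. Hamming distance = 4. The maximum possible Hamming distance for length-11 strings is 11, so d_H/11 = 4/11 ≈ 0.3636.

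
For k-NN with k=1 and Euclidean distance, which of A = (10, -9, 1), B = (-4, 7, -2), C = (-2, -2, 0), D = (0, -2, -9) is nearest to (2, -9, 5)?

Distances: d(A) ≈ 8.9443, d(B) ≈ 18.4662, d(C) ≈ 9.4868, d(D) ≈ 15.7797. Nearest: A = (10, -9, 1) with distance 8.9443.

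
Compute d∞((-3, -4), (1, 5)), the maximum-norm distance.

max(|x_i - y_i|) = max(|-3 - 1|, |-4 - 5|) = max(4, 9) = 9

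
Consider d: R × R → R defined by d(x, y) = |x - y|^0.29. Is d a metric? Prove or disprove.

Yes. With 0 < p = 0.29 ≤ 1, d(x,y) = |x-y|^0.29 is a metric on R. Non-negativity and symmetry are immediate; |x-y|^0.29 = 0 ⟺ |x-y| = 0 ⟺ x = y. For the triangle inequality, the function t ↦ t^0.29 is subadditive on [0,∞) when p ≤ 1, so |x-z|^0.29 ≤ (|x-y| + |y-z|)^0.29 ≤ |x-y|^0.29 + |y-z|^0.29.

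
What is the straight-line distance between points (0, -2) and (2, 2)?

√(Σ(x_i - y_i)²) = √((0 - 2)² + (-2 - 2)²)
= √((-2)² + (-4)²) = √(4 + 16) = √20 ≈ 4.4721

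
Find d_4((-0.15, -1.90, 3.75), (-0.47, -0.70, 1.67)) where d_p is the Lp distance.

(Σ|x_i - y_i|^4)^(1/4) = (|-0.15 - (-0.47)|^4 + |-1.9 - (-0.7)|^4 + |3.75 - 1.67|^4)^(1/4)
= (0.32^4 + 1.2^4 + 2.08^4)^(1/4) ≈ (0.0105 + 2.0736 + 18.7177)^(1/4) = (20.8018)^(1/4) ≈ 2.1356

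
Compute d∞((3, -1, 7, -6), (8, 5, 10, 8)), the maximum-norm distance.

max(|x_i - y_i|) = max(|3 - 8|, |-1 - 5|, |7 - 10|, |-6 - 8|) = max(5, 6, 3, 14) = 14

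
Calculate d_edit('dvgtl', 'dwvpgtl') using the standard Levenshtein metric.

Let D[i][j] be the edit distance between the first i characters of 'dvgtl' and the first j characters of 'dwvpgtl', with D[i][0] = i, D[0][j] = j, and D[i][j] = D[i-1][j-1] if the characters match, else 1 + min(D[i-1][j], D[i][j-1], D[i-1][j-1]). Filling the table (rows: prefixes of 'dvgtl', columns: prefixes of 'dwvpgtl'):
     ε  d  w  v  p  g  t  l
  ε  0  1  2  3  4  5  6  7
  d  1  0  1  2  3  4  5  6
  v  2  1  1  1  2  3  4  5
  g  3  2  2  2  2  2  3  4
  t  4  3  3  3  3  3  2  3
  l  5  4  4  4  4  4  3  2
The bottom-right entry gives D[5][7] = 2, so no sequence of fewer than 2 edits works. Backtracking through the table gives one optimal edit sequence (2 edits):
  dvgtl → dwvgtl (ins w @2)
  dwvgtl → dwvpgtl (ins p @4)
Edit distance = 2.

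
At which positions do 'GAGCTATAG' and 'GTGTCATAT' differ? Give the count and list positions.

Differing positions: 2, 4, 5, 9. Hamming distance = 4.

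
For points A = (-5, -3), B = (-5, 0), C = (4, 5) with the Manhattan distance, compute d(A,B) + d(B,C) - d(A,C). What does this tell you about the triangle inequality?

d(A,B) = 0 + 3 = 3, d(B,C) = 9 + 5 = 14, d(A,C) = 9 + 8 = 17.
d(A,B) + d(B,C) - d(A,C) = 3 + 14 - 17 = 17 - 17 = 0. This is ≥ 0, so the triangle inequality holds for these points.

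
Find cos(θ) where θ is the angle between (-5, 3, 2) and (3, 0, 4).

With u = (-5, 3, 2), v = (3, 0, 4):
u·v = (-5)·3 + 3·0 + 2·4 = (-15) + 0 + 8 = -7.
|u| = √((-5)² + 3² + 2²) = √38, |v| = √(3² + 0² + 4²) = √25, so |u||v| = √(38·25) = √950.
cos θ = (u·v)/(|u||v|) = -7/√950 ≈ -0.2271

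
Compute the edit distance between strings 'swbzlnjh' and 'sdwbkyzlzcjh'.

Let D[i][j] be the edit distance between the first i characters of 'swbzlnjh' and the first j characters of 'sdwbkyzlzcjh', with D[i][0] = i, D[0][j] = j, and D[i][j] = D[i-1][j-1] if the characters match, else 1 + min(D[i-1][j], D[i][j-1], D[i-1][j-1]). Filling the table (rows: prefixes of 'swbzlnjh', columns: prefixes of 'sdwbkyzlzcjh'):
     ε  s  d  w  b  k  y  z  l  z  c  j  h
  ε  0  1  2  3  4  5  6  7  8  9 10 11 12
  s  1  0  1  2  3  4  5  6  7  8  9 10 11
  w  2  1  1  1  2  3  4  5  6  7  8  9 10
  b  3  2  2  2  1  2  3  4  5  6  7  8  9
  z  4  3  3  3  2  2  3  3  4  5  6  7  8
  l  5  4  4  4  3  3  3  4  3  4  5  6  7
  n  6  5  5  5  4  4  4  4  4  4  5  6  7
  j  7  6  6  6  5  5  5  5  5  5  5  5  6
  h  8  7  7  7  6  6  6  6  6  6  6  6  5
The bottom-right entry gives D[8][12] = 5, so no sequence of fewer than 5 edits works. Backtracking through the table gives one optimal edit sequence (5 edits):
  swbzlnjh → sdwbzlnjh (ins d @2)
  sdwbzlnjh → sdwbkzlnjh (ins k @5)
  sdwbkzlnjh → sdwbkyzlnjh (ins y @6)
  sdwbkyzlnjh → sdwbkyzlznjh (ins z @9)
  sdwbkyzlznjh → sdwbkyzlzcjh (sub n→c @10)
Edit distance = 5.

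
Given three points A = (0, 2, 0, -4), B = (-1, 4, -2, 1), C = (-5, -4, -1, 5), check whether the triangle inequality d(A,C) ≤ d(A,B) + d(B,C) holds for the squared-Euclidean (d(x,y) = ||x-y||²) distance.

d(A,B) = 1² + 2² + 2² + 5² = 34, d(B,C) = 4² + 8² + 1² + 4² = 97, d(A,C) = 5² + 6² + 1² + 9² = 143.
d(A,C) = 143 > 34 + 97 = 131. Triangle inequality is VIOLATED. (Squared-Euclidean is not a metric — this is a counterexample.)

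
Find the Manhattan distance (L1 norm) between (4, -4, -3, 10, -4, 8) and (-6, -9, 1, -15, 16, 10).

Σ|x_i - y_i| = |4 - (-6)| + |-4 - (-9)| + |-3 - 1| + |10 - (-15)| + |-4 - 16| + |8 - 10| = 10 + 5 + 4 + 25 + 20 + 2 = 66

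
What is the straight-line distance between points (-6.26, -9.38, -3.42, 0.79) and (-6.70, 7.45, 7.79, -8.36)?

√(Σ(x_i - y_i)²) = √((-6.26 - (-6.7))² + (-9.38 - 7.45)² + (-3.42 - 7.79)² + (0.79 - (-8.36))²)
= √(0.44² + (-16.83)² + (-11.21)² + 9.15²) = √(0.1936 + 283.2489 + 125.6641 + 83.7225) = √492.8291 ≈ 22.1998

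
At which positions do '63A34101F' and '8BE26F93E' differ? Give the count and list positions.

Differing positions: 1, 2, 3, 4, 5, 6, 7, 8, 9. Hamming distance = 9.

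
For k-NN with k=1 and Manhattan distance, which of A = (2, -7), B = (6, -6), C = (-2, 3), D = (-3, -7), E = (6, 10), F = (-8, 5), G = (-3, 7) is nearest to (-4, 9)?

Distances: d(A) = 22, d(B) = 25, d(C) = 8, d(D) = 17, d(E) = 11, d(F) = 8, d(G) = 3. Nearest: G = (-3, 7) with distance 3.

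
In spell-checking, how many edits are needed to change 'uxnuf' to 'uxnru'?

Let D[i][j] be the edit distance between the first i characters of 'uxnuf' and the first j characters of 'uxnru', with D[i][0] = i, D[0][j] = j, and D[i][j] = D[i-1][j-1] if the characters match, else 1 + min(D[i-1][j], D[i][j-1], D[i-1][j-1]). Filling the table (rows: prefixes of 'uxnuf', columns: prefixes of 'uxnru'):
     ε  u  x  n  r  u
  ε  0  1  2  3  4  5
  u  1  0  1  2  3  4
  x  2  1  0  1  2  3
  n  3  2  1  0  1  2
  u  4  3  2  1  1  1
  f  5  4  3  2  2  2
The bottom-right entry gives D[5][5] = 2, so no sequence of fewer than 2 edits works. Backtracking through the table gives one optimal edit sequence (2 edits):
  uxnuf → uxnrf (sub u→r @4)
  uxnrf → uxnru (sub f→u @5)
Edit distance = 2.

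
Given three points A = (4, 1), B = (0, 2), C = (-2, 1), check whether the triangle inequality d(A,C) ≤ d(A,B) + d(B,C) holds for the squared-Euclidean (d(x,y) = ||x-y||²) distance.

d(A,B) = 4² + 1² = 17, d(B,C) = 2² + 1² = 5, d(A,C) = 6² + 0² = 36.
d(A,C) = 36 > 17 + 5 = 22. Triangle inequality is VIOLATED. (Squared-Euclidean is not a metric — this is a counterexample.)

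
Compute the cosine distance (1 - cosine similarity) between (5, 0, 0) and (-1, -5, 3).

With u = (5, 0, 0), v = (-1, -5, 3):
u·v = 5·(-1) + 0·(-5) + 0·3 = (-5) + 0 + 0 = -5.
|u| = √(5² + 0² + 0²) = √25, |v| = √((-1)² + (-5)² + 3²) = √35, so |u||v| = √(25·35) = √875.
cos θ = (u·v)/(|u||v|) = -5/√875 ≈ -0.169
Cosine distance = 1 - cos θ ≈ 1 - (-0.169) = 1.169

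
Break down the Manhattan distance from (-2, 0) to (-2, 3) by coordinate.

Σ|x_i - y_i| = |-2 - (-2)| + |0 - 3| = 0 + 3 = 3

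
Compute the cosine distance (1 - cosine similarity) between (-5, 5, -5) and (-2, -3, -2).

With u = (-5, 5, -5), v = (-2, -3, -2):
u·v = (-5)·(-2) + 5·(-3) + (-5)·(-2) = 10 + (-15) + 10 = 5.
|u| = √((-5)² + 5² + (-5)²) = √75, |v| = √((-2)² + (-3)² + (-2)²) = √17, so |u||v| = √(75·17) = √1275.
cos θ = (u·v)/(|u||v|) = 5/√1275 ≈ 0.14
Cosine distance = 1 - cos θ ≈ 1 - 0.14 = 0.86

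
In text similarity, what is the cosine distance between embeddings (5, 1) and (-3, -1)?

With u = (5, 1), v = (-3, -1):
u·v = 5·(-3) + 1·(-1) = (-15) + (-1) = -16.
|u| = √(5² + 1²) = √26, |v| = √((-3)² + (-1)²) = √10, so |u||v| = √(26·10) = √260.
cos θ = (u·v)/(|u||v|) = -16/√260 ≈ -0.9923
Cosine distance = 1 - cos θ ≈ 1 - (-0.9923) = 1.9923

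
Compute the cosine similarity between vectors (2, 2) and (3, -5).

With u = (2, 2), v = (3, -5):
u·v = 2·3 + 2·(-5) = 6 + (-10) = -4.
|u| = √(2² + 2²) = √8, |v| = √(3² + (-5)²) = √34, so |u||v| = √(8·34) = √272.
cos θ = (u·v)/(|u||v|) = -4/√272 ≈ -0.2425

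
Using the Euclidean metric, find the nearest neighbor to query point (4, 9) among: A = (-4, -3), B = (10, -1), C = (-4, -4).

Distances: d(A) ≈ 14.4222, d(B) ≈ 11.6619, d(C) ≈ 15.2643. Nearest: B = (10, -1) with distance 11.6619.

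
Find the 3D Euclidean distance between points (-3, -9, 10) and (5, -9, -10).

√(Σ(x_i - y_i)²) = √((-3 - 5)² + (-9 - (-9))² + (10 - (-10))²)
= √((-8)² + 0² + 20²) = √(64 + 0 + 400) = √464 ≈ 21.5407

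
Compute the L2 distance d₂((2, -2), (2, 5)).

√(Σ(x_i - y_i)²) = √((2 - 2)² + (-2 - 5)²)
= √(0² + (-7)²) = √(0 + 49) = √49 = 7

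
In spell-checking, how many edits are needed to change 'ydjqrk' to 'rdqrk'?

Let D[i][j] be the edit distance between the first i characters of 'ydjqrk' and the first j characters of 'rdqrk', with D[i][0] = i, D[0][j] = j, and D[i][j] = D[i-1][j-1] if the characters match, else 1 + min(D[i-1][j], D[i][j-1], D[i-1][j-1]). Filling the table (rows: prefixes of 'ydjqrk', columns: prefixes of 'rdqrk'):
     ε  r  d  q  r  k
  ε  0  1  2  3  4  5
  y  1  1  2  3  4  5
  d  2  2  1  2  3  4
  j  3  3  2  2  3  4
  q  4  4  3  2  3  4
  r  5  4  4  3  2  3
  k  6  5  5  4  3  2
The bottom-right entry gives D[6][5] = 2, so no sequence of fewer than 2 edits works. Backtracking through the table gives one optimal edit sequence (2 edits):
  ydjqrk → rdjqrk (sub y→r @1)
  rdjqrk → rdqrk (del j @3)
Edit distance = 2.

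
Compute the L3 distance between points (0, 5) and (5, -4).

(Σ|x_i - y_i|^3)^(1/3) = (|0 - 5|^3 + |5 - (-4)|^3)^(1/3)
= (5^3 + 9^3)^(1/3) = (125 + 729)^(1/3) = (854)^(1/3) ≈ 9.4875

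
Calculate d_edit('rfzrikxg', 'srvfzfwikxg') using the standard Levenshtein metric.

Let D[i][j] be the edit distance between the first i characters of 'rfzrikxg' and the first j characters of 'srvfzfwikxg', with D[i][0] = i, D[0][j] = j, and D[i][j] = D[i-1][j-1] if the characters match, else 1 + min(D[i-1][j], D[i][j-1], D[i-1][j-1]). Filling the table (rows: prefixes of 'rfzrikxg', columns: prefixes of 'srvfzfwikxg'):
     ε  s  r  v  f  z  f  w  i  k  x  g
  ε  0  1  2  3  4  5  6  7  8  9 10 11
  r  1  1  1  2  3  4  5  6  7  8  9 10
  f  2  2  2  2  2  3  4  5  6  7  8  9
  z  3  3  3  3  3  2  3  4  5  6  7  8
  r  4  4  3  4  4  3  3  4  5  6  7  8
  i  5  5  4  4  5  4  4  4  4  5  6  7
  k  6  6  5  5  5  5  5  5  5  4  5  6
  x  7  7  6  6  6  6  6  6  6  5  4  5
  g  8  8  7  7  7  7  7  7  7  6  5  4
The bottom-right entry gives D[8][11] = 4, so no sequence of fewer than 4 edits works. Backtracking through the table gives one optimal edit sequence (4 edits):
  rfzrikxg → srfzrikxg (ins s @1)
  srfzrikxg → srvfzrikxg (ins v @3)
  srvfzrikxg → srvfzfrikxg (ins f @6)
  srvfzfrikxg → srvfzfwikxg (sub r→w @7)
Edit distance = 4.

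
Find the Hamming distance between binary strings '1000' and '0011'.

Differing positions: 1, 3, 4. Hamming distance = 3.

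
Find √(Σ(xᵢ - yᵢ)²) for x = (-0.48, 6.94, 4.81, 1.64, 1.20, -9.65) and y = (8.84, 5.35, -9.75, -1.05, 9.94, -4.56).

√(Σ(x_i - y_i)²) = √((-0.48 - 8.84)² + (6.94 - 5.35)² + (4.81 - (-9.75))² + (1.64 - (-1.05))² + (1.2 - 9.94)² + (-9.65 - (-4.56))²)
= √((-9.32)² + 1.59² + 14.56² + 2.69² + (-8.74)² + (-5.09)²) = √(86.8624 + 2.5281 + 211.9936 + 7.2361 + 76.3876 + 25.9081) = √410.9159 ≈ 20.2711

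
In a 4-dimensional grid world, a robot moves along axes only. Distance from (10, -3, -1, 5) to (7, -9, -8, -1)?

Σ|x_i - y_i| = |10 - 7| + |-3 - (-9)| + |-1 - (-8)| + |5 - (-1)| = 3 + 6 + 7 + 6 = 22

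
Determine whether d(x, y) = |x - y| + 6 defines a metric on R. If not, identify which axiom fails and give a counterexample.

No. d fails identity of indiscernibles (specifically d(x,x) = 0): d(-5, -5) = |-5 - (-5)| + 6 = 0 + 6 = 6 ≠ 0.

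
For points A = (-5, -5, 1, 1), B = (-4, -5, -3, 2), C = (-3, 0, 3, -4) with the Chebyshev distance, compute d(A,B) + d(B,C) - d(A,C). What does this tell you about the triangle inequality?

d(A,B) = max(1, 0, 4, 1) = 4, d(B,C) = max(1, 5, 6, 6) = 6, d(A,C) = max(2, 5, 2, 5) = 5.
d(A,B) + d(B,C) - d(A,C) = 4 + 6 - 5 = 10 - 5 = 5. This is ≥ 0, so the triangle inequality holds for these points.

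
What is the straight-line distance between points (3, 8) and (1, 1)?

√(Σ(x_i - y_i)²) = √((3 - 1)² + (8 - 1)²)
= √(2² + 7²) = √(4 + 49) = √53 ≈ 7.2801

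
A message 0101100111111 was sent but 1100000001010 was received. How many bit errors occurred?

Differing positions: 1, 4, 5, 8, 9, 11, 13. Hamming distance = 7.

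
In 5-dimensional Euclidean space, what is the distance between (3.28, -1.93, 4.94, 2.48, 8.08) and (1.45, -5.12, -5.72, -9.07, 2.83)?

√(Σ(x_i - y_i)²) = √((3.28 - 1.45)² + (-1.93 - (-5.12))² + (4.94 - (-5.72))² + (2.48 - (-9.07))² + (8.08 - 2.83)²)
= √(1.83² + 3.19² + 10.66² + 11.55² + 5.25²) = √(3.3489 + 10.1761 + 113.6356 + 133.4025 + 27.5625) = √288.1256 ≈ 16.9743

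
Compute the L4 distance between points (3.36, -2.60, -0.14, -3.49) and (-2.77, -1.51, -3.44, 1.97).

(Σ|x_i - y_i|^4)^(1/4) = (|3.36 - (-2.77)|^4 + |-2.6 - (-1.51)|^4 + |-0.14 - (-3.44)|^4 + |-3.49 - 1.97|^4)^(1/4)
= (6.13^4 + 1.09^4 + 3.3^4 + 5.46^4)^(1/4) ≈ (1412.0234 + 1.4116 + 118.5921 + 888.7315)^(1/4) = (2420.7586)^(1/4) ≈ 7.0144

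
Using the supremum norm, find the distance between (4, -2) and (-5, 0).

max(|x_i - y_i|) = max(|4 - (-5)|, |-2 - 0|) = max(9, 2) = 9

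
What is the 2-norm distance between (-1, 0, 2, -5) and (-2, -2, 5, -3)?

(Σ|x_i - y_i|^2)^(1/2) = (|-1 - (-2)|^2 + |0 - (-2)|^2 + |2 - 5|^2 + |-5 - (-3)|^2)^(1/2)
= (1^2 + 2^2 + 3^2 + 2^2)^(1/2) = (1 + 4 + 9 + 4)^(1/2) = (18)^(1/2) ≈ 4.2426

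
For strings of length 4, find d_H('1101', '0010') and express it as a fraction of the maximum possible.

Differing positions: 1, 2, 3, 4. Hamming distance = 4. The maximum possible Hamming distance for length-4 strings is 4, so d_H/4 = 4/4 = 1.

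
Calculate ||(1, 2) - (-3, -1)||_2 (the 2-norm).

(Σ|x_i - y_i|^2)^(1/2) = (|1 - (-3)|^2 + |2 - (-1)|^2)^(1/2)
= (4^2 + 3^2)^(1/2) = (16 + 9)^(1/2) = (25)^(1/2) = 5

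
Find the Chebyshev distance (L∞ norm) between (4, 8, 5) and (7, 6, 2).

max(|x_i - y_i|) = max(|4 - 7|, |8 - 6|, |5 - 2|) = max(3, 2, 3) = 3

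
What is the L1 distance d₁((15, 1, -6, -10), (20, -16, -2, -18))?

Σ|x_i - y_i| = |15 - 20| + |1 - (-16)| + |-6 - (-2)| + |-10 - (-18)| = 5 + 17 + 4 + 8 = 34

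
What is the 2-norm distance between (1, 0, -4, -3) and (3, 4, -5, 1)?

(Σ|x_i - y_i|^2)^(1/2) = (|1 - 3|^2 + |0 - 4|^2 + |-4 - (-5)|^2 + |-3 - 1|^2)^(1/2)
= (2^2 + 4^2 + 1^2 + 4^2)^(1/2) = (4 + 16 + 1 + 16)^(1/2) = (37)^(1/2) ≈ 6.0828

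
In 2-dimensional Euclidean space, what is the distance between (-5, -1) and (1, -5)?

√(Σ(x_i - y_i)²) = √((-5 - 1)² + (-1 - (-5))²)
= √((-6)² + 4²) = √(36 + 16) = √52 ≈ 7.2111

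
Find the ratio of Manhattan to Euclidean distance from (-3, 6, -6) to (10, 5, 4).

L1 = |-3 - 10| + |6 - 5| + |-6 - 4| = 13 + 1 + 10 = 24
L2 = √(13² + 1² + 10²) = √270 ≈ 16.4317
L1 ≥ L2 always (equality iff movement is along one axis); L1 > L2 here.
Ratio L1/L2 = 24/√270 ≈ 1.4606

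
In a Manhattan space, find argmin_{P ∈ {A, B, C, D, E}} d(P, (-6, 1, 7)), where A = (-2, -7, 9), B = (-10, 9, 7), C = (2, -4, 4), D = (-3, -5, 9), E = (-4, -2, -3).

Distances: d(A) = 14, d(B) = 12, d(C) = 16, d(D) = 11, d(E) = 15. Nearest: D = (-3, -5, 9) with distance 11.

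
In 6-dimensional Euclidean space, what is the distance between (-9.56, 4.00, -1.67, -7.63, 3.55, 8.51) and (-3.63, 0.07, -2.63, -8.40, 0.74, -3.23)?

√(Σ(x_i - y_i)²) = √((-9.56 - (-3.63))² + (4 - 0.07)² + (-1.67 - (-2.63))² + (-7.63 - (-8.4))² + (3.55 - 0.74)² + (8.51 - (-3.23))²)
= √((-5.93)² + 3.93² + 0.96² + 0.77² + 2.81² + 11.74²) = √(35.1649 + 15.4449 + 0.9216 + 0.5929 + 7.8961 + 137.8276) = √197.848 ≈ 14.0658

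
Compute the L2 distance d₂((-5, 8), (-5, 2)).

√(Σ(x_i - y_i)²) = √((-5 - (-5))² + (8 - 2)²)
= √(0² + 6²) = √(0 + 36) = √36 = 6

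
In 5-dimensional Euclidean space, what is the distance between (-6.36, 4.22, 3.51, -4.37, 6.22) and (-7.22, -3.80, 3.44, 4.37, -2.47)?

√(Σ(x_i - y_i)²) = √((-6.36 - (-7.22))² + (4.22 - (-3.8))² + (3.51 - 3.44)² + (-4.37 - 4.37)² + (6.22 - (-2.47))²)
= √(0.86² + 8.02² + 0.07² + (-8.74)² + 8.69²) = √(0.7396 + 64.3204 + 0.0049 + 76.3876 + 75.5161) = √216.9686 ≈ 14.7299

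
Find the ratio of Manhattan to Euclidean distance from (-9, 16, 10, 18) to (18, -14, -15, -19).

L1 = |-9 - 18| + |16 - (-14)| + |10 - (-15)| + |18 - (-19)| = 27 + 30 + 25 + 37 = 119
L2 = √(27² + 30² + 25² + 37²) = √3623 ≈ 60.1914
L1 ≥ L2 always (equality iff movement is along one axis); L1 > L2 here.
Ratio L1/L2 = 119/√3623 ≈ 1.977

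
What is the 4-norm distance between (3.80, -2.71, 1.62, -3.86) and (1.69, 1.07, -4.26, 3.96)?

(Σ|x_i - y_i|^4)^(1/4) = (|3.8 - 1.69|^4 + |-2.71 - 1.07|^4 + |1.62 - (-4.26)|^4 + |-3.86 - 3.96|^4)^(1/4)
= (2.11^4 + 3.78^4 + 5.88^4 + 7.82^4)^(1/4) ≈ (19.8212 + 204.1584 + 1195.3891 + 3739.616)^(1/4) = (5158.9847)^(1/4) ≈ 8.475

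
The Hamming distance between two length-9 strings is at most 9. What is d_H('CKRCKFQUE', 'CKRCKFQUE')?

Differing positions: none. Hamming distance = 0. The maximum possible Hamming distance for length-9 strings is 9, so d_H/9 = 0/9 = 0.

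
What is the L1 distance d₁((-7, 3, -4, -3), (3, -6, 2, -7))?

Σ|x_i - y_i| = |-7 - 3| + |3 - (-6)| + |-4 - 2| + |-3 - (-7)| = 10 + 9 + 6 + 4 = 29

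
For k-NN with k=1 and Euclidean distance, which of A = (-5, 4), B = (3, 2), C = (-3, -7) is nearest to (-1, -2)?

Distances: d(A) ≈ 7.2111, d(B) ≈ 5.6569, d(C) ≈ 5.3852. Nearest: C = (-3, -7) with distance 5.3852.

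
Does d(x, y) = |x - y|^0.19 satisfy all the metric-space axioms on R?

Yes. With 0 < p = 0.19 ≤ 1, d(x,y) = |x-y|^0.19 is a metric on R. Non-negativity and symmetry are immediate; |x-y|^0.19 = 0 ⟺ |x-y| = 0 ⟺ x = y. For the triangle inequality, the function t ↦ t^0.19 is subadditive on [0,∞) when p ≤ 1, so |x-z|^0.19 ≤ (|x-y| + |y-z|)^0.19 ≤ |x-y|^0.19 + |y-z|^0.19.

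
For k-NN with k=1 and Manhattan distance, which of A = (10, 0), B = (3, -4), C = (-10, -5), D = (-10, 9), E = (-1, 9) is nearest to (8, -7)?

Distances: d(A) = 9, d(B) = 8, d(C) = 20, d(D) = 34, d(E) = 25. Nearest: B = (3, -4) with distance 8.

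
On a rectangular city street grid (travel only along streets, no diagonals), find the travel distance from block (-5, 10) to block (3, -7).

Σ|x_i - y_i| = |-5 - 3| + |10 - (-7)| = 8 + 17 = 25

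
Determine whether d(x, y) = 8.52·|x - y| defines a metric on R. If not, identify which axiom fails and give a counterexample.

Yes. Since |x - y| is a metric on R and 8.52 > 0, the positive scalar multiple 8.52·|x - y| is also a metric: scaling by a positive constant preserves non-negativity, identity (d=0 ⟺ |x-y|=0 ⟺ x=y), symmetry, and the triangle inequality.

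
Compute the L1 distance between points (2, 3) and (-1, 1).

Σ|x_i - y_i| = |2 - (-1)| + |3 - 1| = 3 + 2 = 5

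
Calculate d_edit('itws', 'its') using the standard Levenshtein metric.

Let D[i][j] be the edit distance between the first i characters of 'itws' and the first j characters of 'its', with D[i][0] = i, D[0][j] = j, and D[i][j] = D[i-1][j-1] if the characters match, else 1 + min(D[i-1][j], D[i][j-1], D[i-1][j-1]). Filling the table (rows: prefixes of 'itws', columns: prefixes of 'its'):
     ε  i  t  s
  ε  0  1  2  3
  i  1  0  1  2
  t  2  1  0  1
  w  3  2  1  1
  s  4  3  2  1
The bottom-right entry gives D[4][3] = 1, so no sequence of fewer than 1 edit works. Backtracking through the table gives one optimal edit sequence (1 edit):
  itws → its (del w @3)
Edit distance = 1.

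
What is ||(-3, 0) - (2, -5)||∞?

max(|x_i - y_i|) = max(|-3 - 2|, |0 - (-5)|) = max(5, 5) = 5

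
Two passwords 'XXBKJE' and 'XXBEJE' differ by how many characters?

Differing positions: 4. Hamming distance = 1.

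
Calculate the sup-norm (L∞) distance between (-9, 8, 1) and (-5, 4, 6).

max(|x_i - y_i|) = max(|-9 - (-5)|, |8 - 4|, |1 - 6|) = max(4, 4, 5) = 5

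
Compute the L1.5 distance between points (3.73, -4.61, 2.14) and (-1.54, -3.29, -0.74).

(Σ|x_i - y_i|^1.5)^(1/1.5) = (|3.73 - (-1.54)|^1.5 + |-4.61 - (-3.29)|^1.5 + |2.14 - (-0.74)|^1.5)^(1/1.5)
= (5.27^1.5 + 1.32^1.5 + 2.88^1.5)^(1/1.5) ≈ (12.0981 + 1.5166 + 4.8875)^(1/1.5) = (18.5022)^(1/1.5) ≈ 6.9954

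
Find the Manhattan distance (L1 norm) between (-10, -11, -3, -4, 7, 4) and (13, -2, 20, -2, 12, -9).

Σ|x_i - y_i| = |-10 - 13| + |-11 - (-2)| + |-3 - 20| + |-4 - (-2)| + |7 - 12| + |4 - (-9)| = 23 + 9 + 23 + 2 + 5 + 13 = 75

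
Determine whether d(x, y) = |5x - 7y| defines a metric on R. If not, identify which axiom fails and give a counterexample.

No. d fails symmetry: d(3, 6) = |5·3 - 7·6| = |-27| = 27, but d(6, 3) = |5·6 - 7·3| = |9| = 9. Since 27 ≠ 9, d(x,y) ≠ d(y,x) in general.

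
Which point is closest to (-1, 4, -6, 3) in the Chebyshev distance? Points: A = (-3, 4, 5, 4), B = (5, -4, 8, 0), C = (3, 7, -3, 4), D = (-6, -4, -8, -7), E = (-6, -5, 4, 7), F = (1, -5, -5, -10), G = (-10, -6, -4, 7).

Distances: d(A) = 11, d(B) = 14, d(C) = 4, d(D) = 10, d(E) = 10, d(F) = 13, d(G) = 10. Nearest: C = (3, 7, -3, 4) with distance 4.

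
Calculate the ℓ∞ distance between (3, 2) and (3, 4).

max(|x_i - y_i|) = max(|3 - 3|, |2 - 4|) = max(0, 2) = 2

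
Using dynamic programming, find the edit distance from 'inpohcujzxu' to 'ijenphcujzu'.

Let D[i][j] be the edit distance between the first i characters of 'inpohcujzxu' and the first j characters of 'ijenphcujzu', with D[i][0] = i, D[0][j] = j, and D[i][j] = D[i-1][j-1] if the characters match, else 1 + min(D[i-1][j], D[i][j-1], D[i-1][j-1]). Filling the table (rows: prefixes of 'inpohcujzxu', columns: prefixes of 'ijenphcujzu'):
     ε  i  j  e  n  p  h  c  u  j  z  u
  ε  0  1  2  3  4  5  6  7  8  9 10 11
  i  1  0  1  2  3  4  5  6  7  8  9 10
  n  2  1  1  2  2  3  4  5  6  7  8  9
  p  3  2  2  2  3  2  3  4  5  6  7  8
  o  4  3  3  3  3  3  3  4  5  6  7  8
  h  5  4  4  4  4  4  3  4  5  6  7  8
  c  6  5  5  5  5  5  4  3  4  5  6  7
  u  7  6  6  6  6  6  5  4  3  4  5  6
  j  8  7  6  7  7  7  6  5  4  3  4  5
  z  9  8  7  7  8  8  7  6  5  4  3  4
  x 10  9  8  8  8  9  8  7  6  5  4  4
  u 11 10  9  9  9  9  9  8  7  6  5  4
The bottom-right entry gives D[11][11] = 4, so no sequence of fewer than 4 edits works. Backtracking through the table gives one optimal edit sequence (4 edits):
  inpohcujzxu → ijnpohcujzxu (ins j @2)
  ijnpohcujzxu → ijenpohcujzxu (ins e @3)
  ijenpohcujzxu → ijenphcujzxu (del o @6)
  ijenphcujzxu → ijenphcujzu (del x @11)
Edit distance = 4.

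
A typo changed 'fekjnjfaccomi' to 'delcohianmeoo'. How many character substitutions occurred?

Differing positions: 1, 3, 4, 5, 6, 7, 9, 10, 11, 12, 13. Hamming distance = 11.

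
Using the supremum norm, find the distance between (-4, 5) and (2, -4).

max(|x_i - y_i|) = max(|-4 - 2|, |5 - (-4)|) = max(6, 9) = 9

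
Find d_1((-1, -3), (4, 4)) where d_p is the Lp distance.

Σ|x_i - y_i| = |-1 - 4| + |-3 - 4| = 5 + 7 = 12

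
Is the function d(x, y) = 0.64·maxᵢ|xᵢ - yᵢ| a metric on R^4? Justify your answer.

Yes. The L∞ (Chebyshev) norm induces a metric on R^4, and multiplying a metric by a positive constant 0.64 > 0 preserves all four axioms: non-negativity (0.64·||x-y|| ≥ 0), identity (0.64·||x-y|| = 0 ⟺ ||x-y|| = 0 ⟺ x = y), symmetry (||x-y|| = ||y-x||), and the triangle inequality (0.64·||x-z|| ≤ 0.64·||x-y|| + 0.64·||y-z||). So d is a metric.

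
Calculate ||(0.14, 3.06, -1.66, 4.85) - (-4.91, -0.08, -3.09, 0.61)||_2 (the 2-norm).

(Σ|x_i - y_i|^2)^(1/2) = (|0.14 - (-4.91)|^2 + |3.06 - (-0.08)|^2 + |-1.66 - (-3.09)|^2 + |4.85 - 0.61|^2)^(1/2)
= (5.05^2 + 3.14^2 + 1.43^2 + 4.24^2)^(1/2) = (25.5025 + 9.8596 + 2.0449 + 17.9776)^(1/2) = (55.3846)^(1/2) ≈ 7.4421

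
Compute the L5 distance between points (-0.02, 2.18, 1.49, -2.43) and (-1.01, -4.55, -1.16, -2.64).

(Σ|x_i - y_i|^5)^(1/5) = (|-0.02 - (-1.01)|^5 + |2.18 - (-4.55)|^5 + |1.49 - (-1.16)|^5 + |-2.43 - (-2.64)|^5)^(1/5)
= (0.99^5 + 6.73^5 + 2.65^5 + 0.21^5)^(1/5) ≈ (0.951 + 13806.2369 + 130.6861 + 0.0004)^(1/5) = (13937.8744)^(1/5) ≈ 6.7428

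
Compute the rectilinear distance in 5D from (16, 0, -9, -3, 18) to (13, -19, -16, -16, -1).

Σ|x_i - y_i| = |16 - 13| + |0 - (-19)| + |-9 - (-16)| + |-3 - (-16)| + |18 - (-1)| = 3 + 19 + 7 + 13 + 19 = 61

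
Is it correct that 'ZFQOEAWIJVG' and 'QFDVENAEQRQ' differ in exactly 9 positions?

Differing positions: 1, 3, 4, 6, 7, 8, 9, 10, 11. Hamming distance = 9, so the claim is true.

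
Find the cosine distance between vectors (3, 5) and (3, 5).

With u = (3, 5), v = (3, 5):
u·v = 3·3 + 5·5 = 9 + 25 = 34.
|u| = √(3² + 5²) = √34, |v| = √(3² + 5²) = √34, so |u||v| = √(34·34) = √1156 = 34.
cos θ = (u·v)/(|u||v|) = 34/34 = 1
Cosine distance = 1 - cos θ = 1 - 1 = 0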